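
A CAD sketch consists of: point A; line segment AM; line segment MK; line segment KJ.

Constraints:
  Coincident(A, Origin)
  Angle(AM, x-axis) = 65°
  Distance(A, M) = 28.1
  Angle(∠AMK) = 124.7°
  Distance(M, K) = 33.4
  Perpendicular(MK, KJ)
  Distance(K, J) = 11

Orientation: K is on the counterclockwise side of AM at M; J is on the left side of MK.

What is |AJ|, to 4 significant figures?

50.86

∠AMK = 124.7°, so MK runs at 65.0° + (180° − 124.7°) = 120.3° from the x-axis; with |MK| = 33.4, K = M + 33.4·(cos 120.3°, sin 120.3°) = (-4.976, 54.30). MK is perpendicular to KJ; with |KJ| = 11.0 on the left of MK, J = K + 11.0·(-0.8634, -0.5045) = (-14.47, 48.75). Then |AJ| = |J − A| = 50.86.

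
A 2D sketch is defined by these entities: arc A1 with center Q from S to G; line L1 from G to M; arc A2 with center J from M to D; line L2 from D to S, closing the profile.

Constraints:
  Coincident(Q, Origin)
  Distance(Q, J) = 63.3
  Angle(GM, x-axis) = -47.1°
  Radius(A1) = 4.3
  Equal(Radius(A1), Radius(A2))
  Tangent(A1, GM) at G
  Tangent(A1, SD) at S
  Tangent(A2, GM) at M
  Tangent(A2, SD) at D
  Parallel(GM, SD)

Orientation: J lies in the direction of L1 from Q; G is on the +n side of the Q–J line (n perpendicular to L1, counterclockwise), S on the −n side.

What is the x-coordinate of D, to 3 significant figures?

39.9

Tangency of A1 to both parallel lines with radius 4.3 puts G and S at Q ± 4.3·n: G = (3.15, 2.93), S = (-3.15, -2.93). Equal radii place M and D the same way about J: M = J + 4.3·n = (46.2, -43.4), D = J − 4.3·n = (39.9, -49.3). So D.x = 39.9.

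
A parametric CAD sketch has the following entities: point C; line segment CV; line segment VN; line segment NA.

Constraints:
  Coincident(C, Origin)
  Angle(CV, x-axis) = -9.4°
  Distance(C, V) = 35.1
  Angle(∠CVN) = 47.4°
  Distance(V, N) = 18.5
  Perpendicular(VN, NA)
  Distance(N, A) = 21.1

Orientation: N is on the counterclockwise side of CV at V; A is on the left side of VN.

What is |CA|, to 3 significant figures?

7.08

∠CVN = 47.4°, so VN runs at -9.4° + (180° − 47.4°) = 123° from the x-axis; with |VN| = 18.5, N = V + 18.5·(cos 123°, sin 123°) = (24.5, 9.75). VN is perpendicular to NA; with |NA| = 21.1 on the left of VN, A = N + 21.1·(-0.837, -0.548) = (6.84, -1.81). Then |CA| = |A − C| = 7.08.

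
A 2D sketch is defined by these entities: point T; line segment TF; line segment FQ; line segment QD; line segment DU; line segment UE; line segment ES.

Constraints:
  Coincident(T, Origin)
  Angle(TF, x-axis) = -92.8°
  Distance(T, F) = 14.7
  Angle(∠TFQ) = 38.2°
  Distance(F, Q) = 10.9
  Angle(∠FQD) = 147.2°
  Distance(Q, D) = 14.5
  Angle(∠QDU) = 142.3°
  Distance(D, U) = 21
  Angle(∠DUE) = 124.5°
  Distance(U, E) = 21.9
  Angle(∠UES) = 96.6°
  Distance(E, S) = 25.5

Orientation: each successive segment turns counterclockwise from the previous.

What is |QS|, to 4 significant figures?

36.49

T is at the origin; TF runs at -92.8° with length 14.7, so F = (-0.7181, -14.68). ∠TFQ = 38.2° gives FQ at 49.00° from the x-axis; with |FQ| = 10.9, Q = (6.433, -6.456). ∠FQD = 147.2° gives QD at 81.80° from the x-axis; with |QD| = 14.5, D = (8.501, 7.896). ∠QDU = 142.3° gives DU at 119.5° from the x-axis; with |DU| = 21.0, U = (-1.840, 26.17). ∠DUE = 124.5° gives UE at 175.0° from the x-axis; with |UE| = 21.9, E = (-23.66, 28.08). ∠UES = 96.6° gives ES at -101.6° from the x-axis; with |ES| = 25.5, S = (-28.78, 3.103). Then |QS| = |S − Q| = 36.49.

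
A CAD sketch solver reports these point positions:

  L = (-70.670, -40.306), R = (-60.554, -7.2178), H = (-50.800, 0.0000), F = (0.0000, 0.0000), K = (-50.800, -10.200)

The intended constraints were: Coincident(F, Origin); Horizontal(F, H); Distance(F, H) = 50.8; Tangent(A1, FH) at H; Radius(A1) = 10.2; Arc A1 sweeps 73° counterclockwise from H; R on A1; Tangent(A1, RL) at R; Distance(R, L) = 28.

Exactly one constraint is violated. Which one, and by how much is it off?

Distance(R, L) = 28 — off by 6.60.

F = (0.00, 0.00) ✓; F.y = 0.00, H.y = 0.00 ✓; |FH| = 50.80 ✓; ∠(KH, HF) = 90.00° ✓; |KH| = 10.20 ✓; bearing(K→R) − bearing(K→H) = 73.00° ✓; |KR| = 10.20 ✓; ∠(KR, RL) = 90.00° ✓; |RL| = 34.60 ✗.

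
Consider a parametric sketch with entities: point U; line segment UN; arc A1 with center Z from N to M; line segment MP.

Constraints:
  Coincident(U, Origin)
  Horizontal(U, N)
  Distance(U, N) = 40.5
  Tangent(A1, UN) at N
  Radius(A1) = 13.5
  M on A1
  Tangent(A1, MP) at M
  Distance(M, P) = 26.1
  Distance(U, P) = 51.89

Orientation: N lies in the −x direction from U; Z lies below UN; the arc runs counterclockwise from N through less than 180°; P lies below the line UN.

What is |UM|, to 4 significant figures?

55.04

Checks: |ZM| = 13.50 ✓; ∠(ZM, MP) = 90.00° ✓; |MP| = 26.10 ✓; |UP| = 51.89 ✓.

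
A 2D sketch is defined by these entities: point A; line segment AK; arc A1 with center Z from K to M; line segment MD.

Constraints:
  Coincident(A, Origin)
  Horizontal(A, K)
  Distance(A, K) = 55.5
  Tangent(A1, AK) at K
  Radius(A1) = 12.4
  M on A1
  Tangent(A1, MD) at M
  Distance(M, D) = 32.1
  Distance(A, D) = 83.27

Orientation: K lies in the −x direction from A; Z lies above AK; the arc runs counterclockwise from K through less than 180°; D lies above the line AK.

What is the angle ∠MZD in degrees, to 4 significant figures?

68.88°

Checks: |AK| = 55.50 ✓; |ZM| = 12.40 ✓; ∠(ZM, MD) = 90.00° ✓; |MD| = 32.10 ✓; |AD| = 83.27 ✓.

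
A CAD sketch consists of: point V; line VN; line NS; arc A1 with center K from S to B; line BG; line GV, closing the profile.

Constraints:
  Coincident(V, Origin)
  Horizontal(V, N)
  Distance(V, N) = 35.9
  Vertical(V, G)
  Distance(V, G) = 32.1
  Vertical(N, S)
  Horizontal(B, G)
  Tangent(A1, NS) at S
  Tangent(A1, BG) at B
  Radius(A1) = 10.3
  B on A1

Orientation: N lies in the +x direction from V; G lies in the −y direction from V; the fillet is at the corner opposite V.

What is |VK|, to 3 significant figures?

33.6

V is at the origin; V and N share the same y with |VN| = 35.9 and N on the +x side, so N = (35.9, 0.00). V and G share the same x with |VG| = 32.1 and G on the −y side, so G = (0.00, -32.1). The virtual corner opposite V is at (35.9, -32.1). Since A1 is tangent to NS there, KS ⟂ NS and A1 meets BG tangentially, so KB is at right angles to BG, with radius 10.3, so the center K sits 10.3 in from both sides at K = (25.6, -21.8). Then |VK| = |K − V| = 33.6.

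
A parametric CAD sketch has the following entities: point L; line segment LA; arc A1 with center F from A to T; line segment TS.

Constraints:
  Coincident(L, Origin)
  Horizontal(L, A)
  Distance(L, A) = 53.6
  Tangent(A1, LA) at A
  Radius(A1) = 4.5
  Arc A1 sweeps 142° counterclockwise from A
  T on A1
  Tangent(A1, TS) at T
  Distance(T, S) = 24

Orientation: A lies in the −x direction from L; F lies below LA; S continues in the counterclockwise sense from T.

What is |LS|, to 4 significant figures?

43.86

L is at the origin; L and A share the same y with |LA| = 53.6 and A on the −x side, so A = (-53.60, 0.000). A1 meets LA tangentially, so FA is at right angles to LA, so F = A + (0, -4.5) = (-53.60, -4.500). On A1, A sits at bearing 90° from F; a 142° counterclockwise sweep puts T at bearing 232°, so T = F + 4.5·(cos 232°, sin 232°) = (-56.37, -8.046). A1 meets TS tangentially, so FT is at right angles to TS, so TS runs along (−sin 232°, cos 232°); with |TS| = 24.0, S = (-37.46, -22.82). Then |LS| = |S − L| = 43.86.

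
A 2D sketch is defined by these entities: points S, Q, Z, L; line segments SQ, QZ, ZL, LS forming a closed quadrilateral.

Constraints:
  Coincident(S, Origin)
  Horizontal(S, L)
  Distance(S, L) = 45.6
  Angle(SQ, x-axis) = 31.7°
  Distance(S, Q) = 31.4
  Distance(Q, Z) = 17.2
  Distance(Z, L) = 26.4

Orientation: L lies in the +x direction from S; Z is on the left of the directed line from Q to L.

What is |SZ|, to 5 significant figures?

48.594

S is at the origin; S and L share the same y with |SL| = 45.6 and L in +x, so L = (45.6, 0). SQ runs at 31.7° with |SQ| = 31.4, so Q = (26.715, 16.500). Z is determined by |QZ| = 17.2 and |ZL| = 26.4 together: it lies at the intersection of circle(Q, 17.2) and circle(L, 26.4). With |QL| = 25.077, the foot of the radical line on QL is 4.5410 from Q and the perpendicular offset is √(17.2² − 4.5410²) = 16.590. Taking the left-of-QL solution: Z = (41.050, 26.005).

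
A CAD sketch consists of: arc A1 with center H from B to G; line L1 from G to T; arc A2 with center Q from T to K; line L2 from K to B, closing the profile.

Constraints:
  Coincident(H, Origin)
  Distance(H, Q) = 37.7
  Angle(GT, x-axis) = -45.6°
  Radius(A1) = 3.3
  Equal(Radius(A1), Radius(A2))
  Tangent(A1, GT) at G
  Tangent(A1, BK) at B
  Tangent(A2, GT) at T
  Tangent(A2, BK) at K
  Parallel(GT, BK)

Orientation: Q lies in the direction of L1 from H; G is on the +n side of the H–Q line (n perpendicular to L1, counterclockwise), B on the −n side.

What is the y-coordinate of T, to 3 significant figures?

-24.6

Tangency of A1 to both parallel lines with radius 3.3 puts G and B at H ± 3.3·n: G = (2.36, 2.31), B = (-2.36, -2.31). Equal radii place T and K the same way about Q: T = Q + 3.3·n = (28.7, -24.6), K = Q − 3.3·n = (24.0, -29.2). So T.y = -24.6.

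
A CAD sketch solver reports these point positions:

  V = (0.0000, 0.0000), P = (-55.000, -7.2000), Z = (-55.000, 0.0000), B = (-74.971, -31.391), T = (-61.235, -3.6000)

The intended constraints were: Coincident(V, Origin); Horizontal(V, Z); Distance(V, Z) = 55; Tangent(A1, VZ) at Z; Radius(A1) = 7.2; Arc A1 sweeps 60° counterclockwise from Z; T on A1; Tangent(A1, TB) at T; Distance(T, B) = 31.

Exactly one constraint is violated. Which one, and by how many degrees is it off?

Tangent(A1, TB) at T — off by 3.70°.

V = (0.00, 0.00) ✓; V.y = 0.00, Z.y = 0.00 ✓; |VZ| = 55.00 ✓; ∠(PZ, ZV) = 90.00° ✓; |PZ| = 7.200 ✓; bearing(P→T) − bearing(P→Z) = 60.00° ✓; |PT| = 7.200 ✓; ∠(PT, TB) = 86.30° ✗; |TB| = 31.00 ✓.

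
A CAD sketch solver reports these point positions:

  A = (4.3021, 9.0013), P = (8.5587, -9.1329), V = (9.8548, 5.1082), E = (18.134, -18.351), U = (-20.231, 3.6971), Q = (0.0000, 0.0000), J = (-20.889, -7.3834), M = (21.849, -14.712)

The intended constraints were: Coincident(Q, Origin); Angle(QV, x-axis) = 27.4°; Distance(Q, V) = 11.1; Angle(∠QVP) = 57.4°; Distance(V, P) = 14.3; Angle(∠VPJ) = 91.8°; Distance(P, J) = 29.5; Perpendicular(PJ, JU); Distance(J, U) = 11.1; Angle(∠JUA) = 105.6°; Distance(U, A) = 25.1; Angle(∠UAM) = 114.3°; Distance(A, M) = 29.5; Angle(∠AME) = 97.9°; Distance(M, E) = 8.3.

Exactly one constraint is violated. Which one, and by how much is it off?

Distance(M, E) = 8.3 — off by 3.10.

Q = (0.00, 0.00) ✓; QV at 27.40° ✓; |QV| = 11.10 ✓; ∠QVP = 57.40° ✓; |VP| = 14.30 ✓; ∠VPJ = 91.80° ✓; |PJ| = 29.50 ✓; ∠(PJ, JU) = 90.00° ✓; |JU| = 11.10 ✓; ∠JUA = 105.6° ✓; |UA| = 25.10 ✓; ∠UAM = 114.3° ✓; |AM| = 29.50 ✓; ∠AME = 97.91° ✓; |ME| = 5.200 ✗.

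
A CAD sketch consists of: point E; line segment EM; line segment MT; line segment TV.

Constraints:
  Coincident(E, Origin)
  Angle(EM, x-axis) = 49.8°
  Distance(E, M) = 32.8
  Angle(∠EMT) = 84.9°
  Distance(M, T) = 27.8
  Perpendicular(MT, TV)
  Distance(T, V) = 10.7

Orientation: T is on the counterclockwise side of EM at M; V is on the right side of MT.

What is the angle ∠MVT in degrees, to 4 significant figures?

68.95°

E is at the origin; EM runs at 49.8° with length 32.8, so M = 32.8·(cos 49.8°, sin 49.8°) = (21.17, 25.05). ∠EMT = 84.9°, so MT runs at 49.8° + (180° − 84.9°) = 144.9° from the x-axis; with |MT| = 27.8, T = M + 27.8·(cos 144.9°, sin 144.9°) = (-1.574, 41.04). The perpendicularity gives TV at right angles to MT; with |TV| = 10.7 on the right of MT, V = T + 10.7·(0.5750, 0.8181) = (4.579, 49.79). Then cos ∠MVT = VM·VT / (|VM||VT|), giving 68.95°.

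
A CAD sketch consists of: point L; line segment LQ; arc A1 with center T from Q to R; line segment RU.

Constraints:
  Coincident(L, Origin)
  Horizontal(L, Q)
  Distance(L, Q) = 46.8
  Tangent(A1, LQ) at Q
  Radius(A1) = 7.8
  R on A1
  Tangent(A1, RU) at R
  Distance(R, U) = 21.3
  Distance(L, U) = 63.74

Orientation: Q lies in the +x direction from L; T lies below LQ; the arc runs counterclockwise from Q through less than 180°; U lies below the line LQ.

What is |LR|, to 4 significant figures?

43.71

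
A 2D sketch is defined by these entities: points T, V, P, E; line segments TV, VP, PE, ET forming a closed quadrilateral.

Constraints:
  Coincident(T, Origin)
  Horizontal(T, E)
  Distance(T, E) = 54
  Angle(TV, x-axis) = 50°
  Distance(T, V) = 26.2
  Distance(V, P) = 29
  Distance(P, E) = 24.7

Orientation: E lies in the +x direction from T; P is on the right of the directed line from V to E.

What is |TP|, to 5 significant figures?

30.538

Checks: |VP| = 29.00 ✓; |PE| = 24.70 ✓.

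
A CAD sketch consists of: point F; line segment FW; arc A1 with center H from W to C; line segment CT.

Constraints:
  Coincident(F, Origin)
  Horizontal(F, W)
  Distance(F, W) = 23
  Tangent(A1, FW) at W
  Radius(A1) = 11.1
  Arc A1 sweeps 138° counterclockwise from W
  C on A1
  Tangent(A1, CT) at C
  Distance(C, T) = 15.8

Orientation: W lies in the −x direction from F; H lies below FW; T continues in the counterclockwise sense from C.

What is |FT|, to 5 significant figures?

35.276

F is at the origin; F and W share the same y with |FW| = 23.0 and W on the −x side, so W = (-23.000, 0.0000). Since A1 is tangent to FW there, HW ⟂ FW, so H = W + (0, -11.1) = (-23.000, -11.100). On A1, W sits at bearing 90° from H; a 138° counterclockwise sweep puts C at bearing 228°, so C = H + 11.1·(cos 228°, sin 228°) = (-30.427, -19.349). The tangent condition forces HC to be normal to CT, so CT runs along (−sin 228°, cos 228°); with |CT| = 15.8, T = (-18.686, -29.921). Then |FT| = |T − F| = 35.276.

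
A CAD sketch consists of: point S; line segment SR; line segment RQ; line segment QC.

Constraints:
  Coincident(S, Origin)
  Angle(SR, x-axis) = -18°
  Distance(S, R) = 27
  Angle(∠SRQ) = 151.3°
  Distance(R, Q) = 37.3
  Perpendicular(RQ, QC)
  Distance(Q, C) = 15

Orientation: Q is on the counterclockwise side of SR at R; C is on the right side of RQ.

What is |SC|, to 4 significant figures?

67.09

S is at the origin; SR runs at -18.0° with length 27.0, so R = 27.0·(cos -18.0°, sin -18.0°) = (25.68, -8.343). ∠SRQ = 151.3°, so RQ runs at -18.0° + (180° − 151.3°) = 10.70° from the x-axis; with |RQ| = 37.3, Q = R + 37.3·(cos 10.70°, sin 10.70°) = (62.33, -1.418). RQ is perpendicular to QC; with |QC| = 15.0 on the right of RQ, C = Q + 15.0·(0.1857, -0.9826) = (65.11, -16.16). Then |SC| = |C − S| = 67.09.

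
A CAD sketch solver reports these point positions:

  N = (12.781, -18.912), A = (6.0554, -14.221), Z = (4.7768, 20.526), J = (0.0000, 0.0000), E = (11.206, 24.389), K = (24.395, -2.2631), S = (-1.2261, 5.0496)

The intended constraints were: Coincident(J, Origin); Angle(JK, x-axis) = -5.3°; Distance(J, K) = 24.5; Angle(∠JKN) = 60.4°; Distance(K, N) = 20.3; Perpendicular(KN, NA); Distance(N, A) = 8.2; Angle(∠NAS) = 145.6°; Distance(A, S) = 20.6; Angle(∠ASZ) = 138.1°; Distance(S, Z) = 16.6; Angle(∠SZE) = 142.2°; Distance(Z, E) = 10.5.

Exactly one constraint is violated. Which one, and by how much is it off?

Distance(Z, E) = 10.5 — off by 3.00.

J = (0.00, 0.00) ✓; JK at -5.300° ✓; |JK| = 24.50 ✓; ∠JKN = 60.40° ✓; |KN| = 20.30 ✓; ∠(KN, NA) = 90.00° ✓; |NA| = 8.200 ✓; ∠NAS = 145.6° ✓; |AS| = 20.60 ✓; ∠ASZ = 138.1° ✓; |SZ| = 16.60 ✓; ∠SZE = 142.2° ✓; |ZE| = 7.500 ✗.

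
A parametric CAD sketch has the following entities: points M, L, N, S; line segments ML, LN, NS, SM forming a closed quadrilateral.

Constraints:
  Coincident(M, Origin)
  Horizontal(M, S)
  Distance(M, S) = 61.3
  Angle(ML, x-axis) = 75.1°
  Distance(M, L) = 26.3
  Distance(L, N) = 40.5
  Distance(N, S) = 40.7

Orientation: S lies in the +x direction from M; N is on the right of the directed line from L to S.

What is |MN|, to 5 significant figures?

25.380

Checks: |LN| = 40.50 ✓; |NS| = 40.70 ✓.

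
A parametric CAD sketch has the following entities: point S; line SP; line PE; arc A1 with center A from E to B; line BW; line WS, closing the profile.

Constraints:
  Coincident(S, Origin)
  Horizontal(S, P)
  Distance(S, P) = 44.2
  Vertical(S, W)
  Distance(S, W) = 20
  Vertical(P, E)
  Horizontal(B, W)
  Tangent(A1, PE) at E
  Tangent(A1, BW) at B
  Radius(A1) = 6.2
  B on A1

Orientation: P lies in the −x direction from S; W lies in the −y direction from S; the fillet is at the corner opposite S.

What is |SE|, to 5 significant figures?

46.304

S is at the origin; SP is horizontal with |SP| = 44.2 and P on the −x side, so P = (-44.200, 0.0000). SW is vertical with |SW| = 20.0 and W on the −y side, so W = (0.0000, -20.000). The virtual corner opposite S is at (-44.200, -20.000). A1 meets PE tangentially, so AE is at right angles to PE and tangency of A1 to BW means the radius AB is perpendicular to BW, with radius 6.2, so the center A sits 6.2 in from both sides at A = (-38.000, -13.800). That places the tangent points at E = (-44.200, -13.800) on PE and B = (-38.000, -20.000) on BW. Then |SE| = |E − S| = 46.304.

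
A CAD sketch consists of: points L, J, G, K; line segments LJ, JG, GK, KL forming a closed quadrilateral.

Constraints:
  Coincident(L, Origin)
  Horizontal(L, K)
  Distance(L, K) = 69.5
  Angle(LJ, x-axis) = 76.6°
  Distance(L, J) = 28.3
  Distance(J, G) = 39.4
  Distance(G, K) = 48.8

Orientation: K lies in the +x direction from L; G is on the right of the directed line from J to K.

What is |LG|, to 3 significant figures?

23.3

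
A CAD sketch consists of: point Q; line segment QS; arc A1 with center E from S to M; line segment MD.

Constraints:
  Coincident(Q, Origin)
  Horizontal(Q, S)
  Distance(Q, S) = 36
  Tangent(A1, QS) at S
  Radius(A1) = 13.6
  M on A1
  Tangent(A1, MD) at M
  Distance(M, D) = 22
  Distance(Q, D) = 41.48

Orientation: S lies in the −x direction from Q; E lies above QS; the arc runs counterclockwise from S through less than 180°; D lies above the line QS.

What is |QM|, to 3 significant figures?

26.0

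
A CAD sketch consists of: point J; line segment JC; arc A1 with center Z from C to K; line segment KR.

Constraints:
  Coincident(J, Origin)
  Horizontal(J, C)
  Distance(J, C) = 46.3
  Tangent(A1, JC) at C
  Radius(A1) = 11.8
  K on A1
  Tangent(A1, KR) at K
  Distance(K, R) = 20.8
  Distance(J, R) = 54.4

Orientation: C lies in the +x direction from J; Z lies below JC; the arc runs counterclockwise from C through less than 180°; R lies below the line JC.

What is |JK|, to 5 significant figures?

38.313

Checks: |ZC| = 11.80 ✓; |ZK| = 11.80 ✓; ∠(ZK, KR) = 90.00° ✓; |KR| = 20.80 ✓; |JR| = 54.40 ✓.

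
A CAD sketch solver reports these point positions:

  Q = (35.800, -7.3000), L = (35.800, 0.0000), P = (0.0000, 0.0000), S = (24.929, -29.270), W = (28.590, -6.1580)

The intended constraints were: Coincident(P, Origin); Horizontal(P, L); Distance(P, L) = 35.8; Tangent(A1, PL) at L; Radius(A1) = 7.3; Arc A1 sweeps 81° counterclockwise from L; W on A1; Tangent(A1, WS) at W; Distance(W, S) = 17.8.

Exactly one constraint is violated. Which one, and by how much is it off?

Distance(W, S) = 17.8 — off by 5.60.

P = (0.00, 0.00) ✓; P.y = 0.00, L.y = 0.00 ✓; |PL| = 35.80 ✓; ∠(QL, LP) = 90.00° ✓; |QL| = 7.300 ✓; bearing(Q→W) − bearing(Q→L) = 81.00° ✓; |QW| = 7.300 ✓; ∠(QW, WS) = 90.00° ✓; |WS| = 23.40 ✗.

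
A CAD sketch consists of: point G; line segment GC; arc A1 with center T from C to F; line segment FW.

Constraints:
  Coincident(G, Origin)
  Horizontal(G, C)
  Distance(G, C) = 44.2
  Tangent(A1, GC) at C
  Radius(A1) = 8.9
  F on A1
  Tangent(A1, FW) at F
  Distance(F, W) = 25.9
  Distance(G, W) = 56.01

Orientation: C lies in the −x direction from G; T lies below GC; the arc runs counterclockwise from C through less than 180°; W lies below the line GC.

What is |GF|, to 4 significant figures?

53.86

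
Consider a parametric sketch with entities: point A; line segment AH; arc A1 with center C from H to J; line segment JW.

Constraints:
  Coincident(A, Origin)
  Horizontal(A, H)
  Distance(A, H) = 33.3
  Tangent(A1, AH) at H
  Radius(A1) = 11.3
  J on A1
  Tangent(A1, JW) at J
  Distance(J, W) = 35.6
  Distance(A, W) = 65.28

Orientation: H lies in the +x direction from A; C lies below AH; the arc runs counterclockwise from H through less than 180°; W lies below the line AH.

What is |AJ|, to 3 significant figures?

30.3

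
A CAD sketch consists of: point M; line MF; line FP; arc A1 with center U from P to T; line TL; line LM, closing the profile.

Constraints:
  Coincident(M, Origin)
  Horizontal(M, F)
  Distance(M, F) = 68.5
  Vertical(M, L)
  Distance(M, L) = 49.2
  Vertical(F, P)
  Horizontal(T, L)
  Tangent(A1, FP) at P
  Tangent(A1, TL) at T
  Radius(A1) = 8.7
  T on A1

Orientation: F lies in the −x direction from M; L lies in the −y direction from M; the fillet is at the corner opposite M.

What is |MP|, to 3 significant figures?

79.6

M is at the origin; M and F share the same y with |MF| = 68.5 and F on the −x side, so F = (-68.5, 0.00). ML is vertical with |ML| = 49.2 and L on the −y side, so L = (0.00, -49.2). The virtual corner opposite M is at (-68.5, -49.2). Tangency of A1 to FP means the radius UP is perpendicular to FP and tangency of A1 to TL means the radius UT is perpendicular to TL, with radius 8.7, so the center U sits 8.7 in from both sides at U = (-59.8, -40.5). That places the tangent points at P = (-68.5, -40.5) on FP and T = (-59.8, -49.2) on TL. Then |MP| = |P − M| = 79.6.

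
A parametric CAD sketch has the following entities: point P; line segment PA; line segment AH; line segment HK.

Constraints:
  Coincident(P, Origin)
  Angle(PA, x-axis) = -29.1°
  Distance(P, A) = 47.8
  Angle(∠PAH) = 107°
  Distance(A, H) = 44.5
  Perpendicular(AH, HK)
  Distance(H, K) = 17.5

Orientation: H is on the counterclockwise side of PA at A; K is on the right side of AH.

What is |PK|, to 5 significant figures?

86.111

P is at the origin; PA runs at -29.1° with length 47.8, so A = 47.8·(cos -29.1°, sin -29.1°) = (41.766, -23.247). ∠PAH = 107.0°, so AH runs at -29.1° + (180° − 107.0°) = 43.900° from the x-axis; with |AH| = 44.5, H = A + 44.5·(cos 43.900°, sin 43.900°) = (73.831, 7.6096). The perpendicularity gives HK at right angles to AH; with |HK| = 17.5 on the right of AH, K = H + 17.5·(0.69340, -0.72055) = (85.965, -5.0001). Then |PK| = |K − P| = 86.111.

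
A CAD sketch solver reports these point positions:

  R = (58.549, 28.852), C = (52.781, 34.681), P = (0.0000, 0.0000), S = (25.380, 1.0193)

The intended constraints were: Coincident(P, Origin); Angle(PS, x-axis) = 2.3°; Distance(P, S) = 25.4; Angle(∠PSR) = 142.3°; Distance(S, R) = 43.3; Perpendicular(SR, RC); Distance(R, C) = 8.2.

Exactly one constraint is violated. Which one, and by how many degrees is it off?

Perpendicular(SR, RC) — off by 4.70°.

P = (0.00, 0.00) ✓; PS at 2.300° ✓; |PS| = 25.40 ✓; ∠PSR = 142.3° ✓; |SR| = 43.30 ✓; ∠(SR, RC) = 94.70° ✗; |RC| = 8.200 ✓.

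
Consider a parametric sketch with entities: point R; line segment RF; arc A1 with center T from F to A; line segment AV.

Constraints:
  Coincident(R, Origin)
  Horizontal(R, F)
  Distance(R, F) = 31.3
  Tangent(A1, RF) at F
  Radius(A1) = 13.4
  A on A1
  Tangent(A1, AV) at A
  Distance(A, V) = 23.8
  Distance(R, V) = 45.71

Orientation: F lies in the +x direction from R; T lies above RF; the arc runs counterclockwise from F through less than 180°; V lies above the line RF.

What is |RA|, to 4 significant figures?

46.63

R is at the origin; R and F share the same y with |RF| = 31.3 and F on the +x side, so F = (31.30, 0.000). Since A1 is tangent to RF there, TF ⟂ RF, so T = F + (0, 13.4) = (31.30, 13.40). Since TA ⟂ AV (tangency), |TV| = √(13.4² + 23.8²) = 27.31 regardless of where A sits on A1. So V lies on both circle(R, 45.71) and circle(T, 27.31); the above-RF intersection is V = (23.09, 39.45). A is the foot of the tangent from V: A = (40.46, 23.18).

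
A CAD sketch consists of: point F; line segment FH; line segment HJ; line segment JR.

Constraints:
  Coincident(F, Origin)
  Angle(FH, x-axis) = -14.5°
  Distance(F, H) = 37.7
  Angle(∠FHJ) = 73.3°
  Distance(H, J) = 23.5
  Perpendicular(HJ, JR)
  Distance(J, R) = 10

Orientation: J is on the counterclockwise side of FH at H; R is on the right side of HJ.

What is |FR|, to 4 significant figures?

47.82

∠FHJ = 73.3°, so HJ runs at -14.5° + (180° − 73.3°) = 92.20° from the x-axis; with |HJ| = 23.5, J = H + 23.5·(cos 92.20°, sin 92.20°) = (35.60, 14.04). The perpendicularity gives JR at right angles to HJ; with |JR| = 10.0 on the right of HJ, R = J + 10.0·(0.9993, 0.03839) = (45.59, 14.43). Then |FR| = |R − F| = 47.82.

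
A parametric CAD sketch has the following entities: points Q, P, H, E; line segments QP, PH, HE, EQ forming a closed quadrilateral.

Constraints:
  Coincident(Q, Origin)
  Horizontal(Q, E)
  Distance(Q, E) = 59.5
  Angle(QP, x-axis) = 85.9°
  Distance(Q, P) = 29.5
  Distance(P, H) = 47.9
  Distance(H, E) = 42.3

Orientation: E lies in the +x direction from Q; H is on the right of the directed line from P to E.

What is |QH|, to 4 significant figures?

24.98

Q is at the origin; QE is horizontal with |QE| = 59.5 and E in +x, so E = (59.5, 0). QP runs at 85.9° with |QP| = 29.5, so P = (2.109, 29.42). H is determined by |PH| = 47.9 and |HE| = 42.3 together: it lies at the intersection of circle(P, 47.9) and circle(E, 42.3). With |PE| = 64.49, the foot of the radical line on PE is 36.16 from P and the perpendicular offset is √(47.9² − 36.16²) = 31.41. Taking the right-of-PE solution: H = (19.96, -15.03).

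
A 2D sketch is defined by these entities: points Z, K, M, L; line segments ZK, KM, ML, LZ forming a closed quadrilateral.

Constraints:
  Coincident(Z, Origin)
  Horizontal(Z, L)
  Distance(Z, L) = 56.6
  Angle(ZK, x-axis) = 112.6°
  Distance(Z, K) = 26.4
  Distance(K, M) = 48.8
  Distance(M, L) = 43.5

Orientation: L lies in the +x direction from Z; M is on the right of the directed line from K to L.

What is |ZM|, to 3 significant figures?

23.3

Checks: |KM| = 48.80 ✓; |ML| = 43.50 ✓.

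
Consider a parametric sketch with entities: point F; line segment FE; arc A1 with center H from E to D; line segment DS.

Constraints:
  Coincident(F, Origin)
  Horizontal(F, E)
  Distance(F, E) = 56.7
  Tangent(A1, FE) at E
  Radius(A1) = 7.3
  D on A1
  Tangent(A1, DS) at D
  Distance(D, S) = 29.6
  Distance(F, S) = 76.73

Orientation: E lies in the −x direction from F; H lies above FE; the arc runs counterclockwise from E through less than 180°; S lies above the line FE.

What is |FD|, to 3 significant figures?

52.1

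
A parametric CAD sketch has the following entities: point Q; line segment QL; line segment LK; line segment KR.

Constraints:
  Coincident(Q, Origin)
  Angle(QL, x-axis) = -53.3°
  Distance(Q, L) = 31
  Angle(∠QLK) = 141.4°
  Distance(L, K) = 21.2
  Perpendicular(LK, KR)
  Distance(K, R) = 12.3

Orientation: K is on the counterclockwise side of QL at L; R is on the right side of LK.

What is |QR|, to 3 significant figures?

55.4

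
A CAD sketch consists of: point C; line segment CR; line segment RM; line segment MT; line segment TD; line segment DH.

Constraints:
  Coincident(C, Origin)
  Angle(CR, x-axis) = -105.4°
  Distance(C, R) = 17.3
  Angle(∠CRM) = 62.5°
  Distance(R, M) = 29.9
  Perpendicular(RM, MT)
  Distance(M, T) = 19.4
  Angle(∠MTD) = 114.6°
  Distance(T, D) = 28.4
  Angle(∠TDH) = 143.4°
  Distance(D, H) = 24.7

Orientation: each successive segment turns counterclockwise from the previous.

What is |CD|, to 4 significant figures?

16.35

C is at the origin; CR runs at -105.4° with length 17.3, so R = (-4.594, -16.68). ∠CRM = 62.5° gives RM at 12.10° from the x-axis; with |RM| = 29.9, M = (24.64, -10.41). RM ⟂ MT, so MT runs at 102.1°; with |MT| = 19.4, T = (20.57, 8.558). ∠MTD = 114.6° gives TD at 167.5° from the x-axis; with |TD| = 28.4, D = (-7.152, 14.70). Then |CD| = |D − C| = 16.35.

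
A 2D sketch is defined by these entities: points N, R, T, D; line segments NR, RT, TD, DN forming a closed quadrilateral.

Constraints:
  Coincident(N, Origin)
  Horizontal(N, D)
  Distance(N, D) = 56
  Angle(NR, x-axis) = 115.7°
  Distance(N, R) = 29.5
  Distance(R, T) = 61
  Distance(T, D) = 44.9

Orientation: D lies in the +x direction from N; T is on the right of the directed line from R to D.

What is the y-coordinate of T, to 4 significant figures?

-25.47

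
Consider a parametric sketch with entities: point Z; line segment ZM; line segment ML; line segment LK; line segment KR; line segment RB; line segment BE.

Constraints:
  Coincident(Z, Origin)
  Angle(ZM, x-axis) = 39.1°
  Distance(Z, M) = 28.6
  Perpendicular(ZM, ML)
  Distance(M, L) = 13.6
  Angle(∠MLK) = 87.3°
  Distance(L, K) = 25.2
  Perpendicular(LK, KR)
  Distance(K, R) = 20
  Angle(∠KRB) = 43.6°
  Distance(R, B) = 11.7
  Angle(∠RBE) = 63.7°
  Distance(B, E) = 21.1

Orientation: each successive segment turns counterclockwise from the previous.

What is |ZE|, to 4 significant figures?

10.67

Z is at the origin; ZM runs at 39.1° with length 28.6, so M = (22.19, 18.04). ZM ⟂ ML, so ML runs at 129.1°; with |ML| = 13.6, L = (13.62, 28.59). ∠MLK = 87.3° gives LK at -138.2° from the x-axis; with |LK| = 25.2, K = (-5.168, 11.79). LK is perpendicular to KR, so KR runs at -48.20°; with |KR| = 20.0, R = (8.162, -3.115). ∠KRB = 43.6° gives RB at 88.20° from the x-axis; with |RB| = 11.7, B = (8.530, 8.580). ∠RBE = 63.7° gives BE at -155.5° from the x-axis; with |BE| = 21.1, E = (-10.67, -0.1704). Then |ZE| = |E − Z| = 10.67.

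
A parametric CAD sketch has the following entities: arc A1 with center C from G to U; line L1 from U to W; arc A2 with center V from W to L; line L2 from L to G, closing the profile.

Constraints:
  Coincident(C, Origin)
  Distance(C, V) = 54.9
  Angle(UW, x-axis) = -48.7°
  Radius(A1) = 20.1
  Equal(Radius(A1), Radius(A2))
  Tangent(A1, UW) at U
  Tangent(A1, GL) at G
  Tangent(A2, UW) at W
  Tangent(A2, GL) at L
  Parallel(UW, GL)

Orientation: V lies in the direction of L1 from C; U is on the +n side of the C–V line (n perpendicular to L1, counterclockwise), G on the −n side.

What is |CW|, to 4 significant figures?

58.46

Tangency of A1 to both parallel lines with radius 20.1 puts U and G at C ± 20.1·n: U = (15.10, 13.27), G = (-15.10, -13.27). Equal radii place W and L the same way about V: W = V + 20.1·n = (51.33, -27.98), L = V − 20.1·n = (21.13, -54.51). Then |CW| = |W − C| = 58.46.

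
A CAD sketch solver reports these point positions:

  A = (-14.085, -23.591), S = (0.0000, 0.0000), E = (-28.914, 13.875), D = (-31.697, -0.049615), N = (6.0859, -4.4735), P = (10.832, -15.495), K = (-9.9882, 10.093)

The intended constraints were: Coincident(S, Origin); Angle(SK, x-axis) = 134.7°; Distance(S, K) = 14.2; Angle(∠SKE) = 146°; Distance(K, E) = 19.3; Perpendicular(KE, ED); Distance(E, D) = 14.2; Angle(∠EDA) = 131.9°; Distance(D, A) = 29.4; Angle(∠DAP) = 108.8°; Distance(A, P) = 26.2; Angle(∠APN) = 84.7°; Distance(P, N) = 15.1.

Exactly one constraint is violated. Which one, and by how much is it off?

Distance(P, N) = 15.1 — off by 3.10.

S = (0.00, 0.00) ✓; SK at 134.7° ✓; |SK| = 14.20 ✓; ∠SKE = 146.0° ✓; |KE| = 19.30 ✓; ∠(KE, ED) = 90.00° ✓; |ED| = 14.20 ✓; ∠EDA = 131.9° ✓; |DA| = 29.40 ✓; ∠DAP = 108.8° ✓; |AP| = 26.20 ✓; ∠APN = 84.70° ✓; |PN| = 12.00 ✗.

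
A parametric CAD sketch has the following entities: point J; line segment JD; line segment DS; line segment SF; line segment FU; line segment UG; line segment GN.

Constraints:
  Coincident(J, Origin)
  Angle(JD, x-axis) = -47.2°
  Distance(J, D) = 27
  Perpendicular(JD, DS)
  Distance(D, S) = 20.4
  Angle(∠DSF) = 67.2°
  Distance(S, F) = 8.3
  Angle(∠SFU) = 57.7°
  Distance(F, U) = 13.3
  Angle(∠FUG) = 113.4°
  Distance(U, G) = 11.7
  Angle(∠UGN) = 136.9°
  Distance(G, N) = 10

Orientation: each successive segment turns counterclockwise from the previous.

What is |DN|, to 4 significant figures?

29.91

J is at the origin; JD runs at -47.2° with length 27.0, so D = (18.34, -19.81). The perpendicularity gives DS at right angles to JD, so DS runs at 42.80°; with |DS| = 20.4, S = (33.31, -5.950). ∠DSF = 67.2° gives SF at 155.6° from the x-axis; with |SF| = 8.3, F = (25.75, -2.521). ∠SFU = 57.7° gives FU at -82.10° from the x-axis; with |FU| = 13.3, U = (27.58, -15.70). ∠FUG = 113.4° gives UG at -15.50° from the x-axis; with |UG| = 11.7, G = (38.86, -18.82). ∠UGN = 136.9° gives GN at 27.60° from the x-axis; with |GN| = 10.0, N = (47.72, -14.19). Then |DN| = |N − D| = 29.91.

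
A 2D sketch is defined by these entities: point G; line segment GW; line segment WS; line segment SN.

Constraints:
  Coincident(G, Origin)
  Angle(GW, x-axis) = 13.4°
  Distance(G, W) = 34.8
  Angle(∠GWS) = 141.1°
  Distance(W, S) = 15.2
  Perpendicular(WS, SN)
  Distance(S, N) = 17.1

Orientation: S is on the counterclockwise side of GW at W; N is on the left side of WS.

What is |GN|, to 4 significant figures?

42.55

G is at the origin; GW runs at 13.4° with length 34.8, so W = 34.8·(cos 13.4°, sin 13.4°) = (33.85, 8.065). ∠GWS = 141.1°, so WS runs at 13.4° + (180° − 141.1°) = 52.30° from the x-axis; with |WS| = 15.2, S = W + 15.2·(cos 52.30°, sin 52.30°) = (43.15, 20.09). The perpendicularity gives SN at right angles to WS; with |SN| = 17.1 on the left of WS, N = S + 17.1·(-0.7912, 0.6115) = (29.62, 30.55). Then |GN| = |N − G| = 42.55.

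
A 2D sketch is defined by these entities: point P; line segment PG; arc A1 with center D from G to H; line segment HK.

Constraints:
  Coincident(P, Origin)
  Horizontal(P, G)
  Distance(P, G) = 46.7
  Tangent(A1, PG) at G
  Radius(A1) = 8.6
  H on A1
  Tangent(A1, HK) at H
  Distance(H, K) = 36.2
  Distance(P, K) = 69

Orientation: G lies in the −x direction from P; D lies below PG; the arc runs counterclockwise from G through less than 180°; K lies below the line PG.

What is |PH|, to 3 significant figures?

56.1

P is at the origin; PG is horizontal with |PG| = 46.7 and G on the −x side, so G = (-46.7, 0.00). The tangent condition forces DG to be normal to PG, so D = G + (0, -8.6) = (-46.7, -8.60). Since DH ⟂ HK (tangency), |DK| = √(8.6² + 36.2²) = 37.2 regardless of where H sits on A1. So K lies on both circle(P, 69.0) and circle(D, 37.2); the below-PG intersection is K = (-51.9, -45.4). H is the foot of the tangent from K: H = (-55.3, -9.39).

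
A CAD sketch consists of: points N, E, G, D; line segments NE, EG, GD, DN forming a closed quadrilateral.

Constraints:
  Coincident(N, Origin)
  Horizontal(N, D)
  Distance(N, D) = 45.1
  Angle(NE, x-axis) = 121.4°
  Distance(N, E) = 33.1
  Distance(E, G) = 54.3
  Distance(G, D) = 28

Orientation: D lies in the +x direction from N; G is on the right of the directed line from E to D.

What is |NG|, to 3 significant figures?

22.8

N is at the origin; N and D share the same y with |ND| = 45.1 and D in +x, so D = (45.1, 0). NE runs at 121.4° with |NE| = 33.1, so E = (-17.2, 28.3). G is determined by |EG| = 54.3 and |GD| = 28.0 together: it lies at the intersection of circle(E, 54.3) and circle(D, 28.0). With |ED| = 68.4, the foot of the radical line on ED is 50.0 from E and the perpendicular offset is √(54.3² − 50.0²) = 21.1. Taking the right-of-ED solution: G = (19.6, -11.6).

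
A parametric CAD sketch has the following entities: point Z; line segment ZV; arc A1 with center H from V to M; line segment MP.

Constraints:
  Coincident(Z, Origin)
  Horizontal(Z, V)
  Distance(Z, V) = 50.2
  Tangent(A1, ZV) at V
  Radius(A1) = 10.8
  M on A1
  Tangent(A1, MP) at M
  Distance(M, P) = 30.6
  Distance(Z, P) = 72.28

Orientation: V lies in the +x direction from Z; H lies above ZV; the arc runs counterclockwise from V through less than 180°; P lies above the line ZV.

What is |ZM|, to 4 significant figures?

62.06

Z is at the origin; Z and V share the same y with |ZV| = 50.2 and V on the +x side, so V = (50.20, 0.000). Tangency of A1 to ZV means the radius HV is perpendicular to ZV, so H = V + (0, 10.8) = (50.20, 10.80). Since HM ⟂ MP (tangency), |HP| = √(10.8² + 30.6²) = 32.45 regardless of where M sits on A1. So P lies on both circle(Z, 72.28) and circle(H, 32.45); the above-ZV intersection is P = (58.75, 42.10). M is the foot of the tangent from P: M = (60.97, 11.58).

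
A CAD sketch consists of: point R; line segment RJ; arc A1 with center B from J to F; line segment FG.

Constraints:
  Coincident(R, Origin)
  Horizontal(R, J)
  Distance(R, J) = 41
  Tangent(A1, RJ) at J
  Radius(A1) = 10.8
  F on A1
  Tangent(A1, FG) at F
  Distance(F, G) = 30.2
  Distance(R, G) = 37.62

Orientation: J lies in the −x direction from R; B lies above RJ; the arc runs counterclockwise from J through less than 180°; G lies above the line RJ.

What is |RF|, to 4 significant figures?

31.89

R is at the origin; R and J share the same y with |RJ| = 41.0 and J on the −x side, so J = (-41.00, 0.000). The tangent condition forces BJ to be normal to RJ, so B = J + (0, 10.8) = (-41.00, 10.80). Since BF ⟂ FG (tangency), |BG| = √(10.8² + 30.2²) = 32.07 regardless of where F sits on A1. So G lies on both circle(R, 37.62) and circle(B, 32.07); the above-RJ intersection is G = (-17.92, 33.08). F is the foot of the tangent from G: F = (-31.32, 6.009).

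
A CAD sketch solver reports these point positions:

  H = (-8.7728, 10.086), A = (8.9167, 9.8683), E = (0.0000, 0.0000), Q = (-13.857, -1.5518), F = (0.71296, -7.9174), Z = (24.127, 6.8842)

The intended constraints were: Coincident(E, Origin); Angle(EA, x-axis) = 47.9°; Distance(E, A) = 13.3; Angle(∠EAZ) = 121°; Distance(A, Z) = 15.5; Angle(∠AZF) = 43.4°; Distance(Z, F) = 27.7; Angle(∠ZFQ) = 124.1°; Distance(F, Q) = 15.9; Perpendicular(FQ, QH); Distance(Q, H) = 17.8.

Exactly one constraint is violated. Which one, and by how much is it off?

Distance(Q, H) = 17.8 — off by 5.10.

E = (0.00, 0.00) ✓; EA at 47.90° ✓; |EA| = 13.30 ✓; ∠EAZ = 121.0° ✓; |AZ| = 15.50 ✓; ∠AZF = 43.40° ✓; |ZF| = 27.70 ✓; ∠ZFQ = 124.1° ✓; |FQ| = 15.90 ✓; ∠(FQ, QH) = 90.00° ✓; |QH| = 12.70 ✗.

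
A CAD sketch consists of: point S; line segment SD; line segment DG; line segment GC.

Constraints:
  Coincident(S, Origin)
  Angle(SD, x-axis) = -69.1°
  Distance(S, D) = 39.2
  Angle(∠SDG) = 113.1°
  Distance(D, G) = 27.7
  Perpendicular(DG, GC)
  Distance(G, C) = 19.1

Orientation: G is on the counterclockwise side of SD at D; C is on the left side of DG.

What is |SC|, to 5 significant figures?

46.297

S is at the origin; SD runs at -69.1° with length 39.2, so D = 39.2·(cos -69.1°, sin -69.1°) = (13.984, -36.621). ∠SDG = 113.1°, so DG runs at -69.1° + (180° − 113.1°) = -2.2000° from the x-axis; with |DG| = 27.7, G = D + 27.7·(cos -2.2000°, sin -2.2000°) = (41.664, -37.684). DG is perpendicular to GC; with |GC| = 19.1 on the left of DG, C = G + 19.1·(0.038388, 0.99926) = (42.397, -18.598). Then |SC| = |C − S| = 46.297.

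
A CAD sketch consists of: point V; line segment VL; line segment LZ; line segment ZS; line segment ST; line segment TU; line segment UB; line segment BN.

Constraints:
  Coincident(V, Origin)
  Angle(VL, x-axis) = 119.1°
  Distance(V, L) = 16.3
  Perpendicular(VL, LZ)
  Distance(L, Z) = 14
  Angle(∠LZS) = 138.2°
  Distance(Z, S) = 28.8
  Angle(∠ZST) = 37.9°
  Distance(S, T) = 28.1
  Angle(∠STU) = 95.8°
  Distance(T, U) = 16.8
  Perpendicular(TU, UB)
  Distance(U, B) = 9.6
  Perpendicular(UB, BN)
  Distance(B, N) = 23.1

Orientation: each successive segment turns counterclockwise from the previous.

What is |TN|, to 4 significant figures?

11.48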